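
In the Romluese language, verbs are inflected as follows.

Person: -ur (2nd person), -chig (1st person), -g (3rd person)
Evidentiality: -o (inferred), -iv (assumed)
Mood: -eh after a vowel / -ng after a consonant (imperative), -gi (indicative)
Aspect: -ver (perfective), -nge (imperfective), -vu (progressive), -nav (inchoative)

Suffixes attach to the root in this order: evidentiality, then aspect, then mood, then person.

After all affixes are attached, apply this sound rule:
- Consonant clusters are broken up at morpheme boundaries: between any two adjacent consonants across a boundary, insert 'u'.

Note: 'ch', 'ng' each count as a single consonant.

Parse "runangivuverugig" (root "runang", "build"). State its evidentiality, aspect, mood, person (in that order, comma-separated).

assumed, perfective, indicative, 3rd person

Segment: runang-iv-ver-gi-g.
evidentiality: -iv → assumed.
aspect: -ver → perfective.
mood: -gi → indicative.
person: -g → 3rd person.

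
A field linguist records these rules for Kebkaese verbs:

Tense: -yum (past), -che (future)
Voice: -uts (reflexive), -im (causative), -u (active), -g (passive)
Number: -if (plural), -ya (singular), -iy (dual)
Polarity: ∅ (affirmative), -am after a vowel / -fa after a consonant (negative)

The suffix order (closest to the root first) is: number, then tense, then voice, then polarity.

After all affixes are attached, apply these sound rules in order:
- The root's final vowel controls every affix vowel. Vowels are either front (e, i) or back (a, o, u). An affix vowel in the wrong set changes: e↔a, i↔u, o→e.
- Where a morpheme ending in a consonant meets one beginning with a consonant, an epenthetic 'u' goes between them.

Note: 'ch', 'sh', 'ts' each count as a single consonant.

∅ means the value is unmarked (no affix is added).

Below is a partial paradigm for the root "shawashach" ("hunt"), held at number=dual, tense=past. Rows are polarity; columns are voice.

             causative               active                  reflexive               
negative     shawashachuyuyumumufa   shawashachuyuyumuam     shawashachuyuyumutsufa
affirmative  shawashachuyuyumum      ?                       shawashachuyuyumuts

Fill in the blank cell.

Attach number dual -iy → shawashachiy.
Attach tense past -yum → shawashachiyyum.
Attach voice active -u → shawashachiyyumu.
polarity = affirmative: zero marking, form stays shawashachiyyumu.
Apply vowel harmony: shawashachiyyumu → shawashachuyyumu.
Apply epenthesis: shawashachuyyumu → shawashachuyuyumu.

shawashachuyuyumu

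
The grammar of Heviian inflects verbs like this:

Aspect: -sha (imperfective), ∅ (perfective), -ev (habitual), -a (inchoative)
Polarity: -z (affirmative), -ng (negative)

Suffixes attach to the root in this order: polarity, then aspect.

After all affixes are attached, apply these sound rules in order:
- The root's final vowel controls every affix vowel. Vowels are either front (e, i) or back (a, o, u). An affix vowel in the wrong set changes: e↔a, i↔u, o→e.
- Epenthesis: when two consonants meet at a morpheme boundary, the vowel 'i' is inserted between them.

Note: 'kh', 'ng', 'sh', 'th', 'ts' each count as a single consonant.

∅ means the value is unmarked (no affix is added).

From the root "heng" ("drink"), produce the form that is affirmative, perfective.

hengiz

Attach polarity affirmative -z → hengz.
aspect = perfective: zero marking, form stays hengz.
Vowel harmony: no change.
Apply epenthesis: hengz → hengiz.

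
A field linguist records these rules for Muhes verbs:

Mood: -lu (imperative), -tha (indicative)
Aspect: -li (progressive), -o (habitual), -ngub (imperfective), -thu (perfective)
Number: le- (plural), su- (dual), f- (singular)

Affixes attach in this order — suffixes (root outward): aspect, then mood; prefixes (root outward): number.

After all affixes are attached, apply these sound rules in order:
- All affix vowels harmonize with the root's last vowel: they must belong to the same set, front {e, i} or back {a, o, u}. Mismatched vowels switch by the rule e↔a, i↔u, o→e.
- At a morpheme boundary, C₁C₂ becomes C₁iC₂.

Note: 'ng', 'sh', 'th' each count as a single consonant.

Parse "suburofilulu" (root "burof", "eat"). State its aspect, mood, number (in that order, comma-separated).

progressive, imperative, dual

Segment: su-burof-li-lu.
aspect: -li → progressive.
mood: -lu → imperative.
number: su- → dual.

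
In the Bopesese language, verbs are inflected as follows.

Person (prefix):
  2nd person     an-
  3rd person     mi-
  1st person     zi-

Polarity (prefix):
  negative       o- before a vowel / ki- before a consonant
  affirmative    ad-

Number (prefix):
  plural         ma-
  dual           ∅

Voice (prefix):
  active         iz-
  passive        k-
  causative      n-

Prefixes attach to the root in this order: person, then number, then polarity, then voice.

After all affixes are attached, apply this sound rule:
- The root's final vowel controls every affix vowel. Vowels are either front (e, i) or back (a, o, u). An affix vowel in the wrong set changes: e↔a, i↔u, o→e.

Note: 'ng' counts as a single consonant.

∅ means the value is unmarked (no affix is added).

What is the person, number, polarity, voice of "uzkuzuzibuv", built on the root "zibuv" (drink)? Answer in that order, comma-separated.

Segment: iz-ki-zi-zibuv.
person: zi- → 1st person.
number: ∅ → dual.
polarity: o/ki- → negative.
voice: iz- → active.

1st person, dual, negative, active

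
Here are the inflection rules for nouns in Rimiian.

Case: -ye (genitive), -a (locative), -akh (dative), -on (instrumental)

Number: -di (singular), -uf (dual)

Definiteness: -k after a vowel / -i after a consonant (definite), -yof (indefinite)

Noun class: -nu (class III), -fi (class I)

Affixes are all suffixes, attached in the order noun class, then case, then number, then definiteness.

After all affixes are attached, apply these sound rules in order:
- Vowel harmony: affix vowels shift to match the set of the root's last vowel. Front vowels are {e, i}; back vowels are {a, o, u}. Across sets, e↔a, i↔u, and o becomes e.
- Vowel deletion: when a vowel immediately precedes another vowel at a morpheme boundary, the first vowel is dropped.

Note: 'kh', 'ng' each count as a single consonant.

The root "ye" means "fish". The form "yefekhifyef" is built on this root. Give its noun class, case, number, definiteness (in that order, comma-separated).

class I, dative, dual, indefinite

Segment: ye-fi-akh-uf-yof.
noun class: -fi → class I.
case: -akh → dative.
number: -uf → dual.
definiteness: -yof → indefinite.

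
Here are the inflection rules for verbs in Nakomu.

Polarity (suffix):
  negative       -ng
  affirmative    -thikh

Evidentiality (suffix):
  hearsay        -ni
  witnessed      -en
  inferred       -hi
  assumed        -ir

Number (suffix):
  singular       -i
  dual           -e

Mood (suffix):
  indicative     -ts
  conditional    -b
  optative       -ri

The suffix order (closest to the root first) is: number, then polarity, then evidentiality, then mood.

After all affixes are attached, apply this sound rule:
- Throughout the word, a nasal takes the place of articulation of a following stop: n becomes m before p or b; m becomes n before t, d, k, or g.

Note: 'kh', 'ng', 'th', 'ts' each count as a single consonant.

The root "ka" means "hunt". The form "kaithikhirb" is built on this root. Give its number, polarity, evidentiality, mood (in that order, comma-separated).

singular, affirmative, assumed, conditional

Segment: ka-i-thikh-ir-b.
number: -i → singular.
polarity: -thikh → affirmative.
evidentiality: -ir → assumed.
mood: -b → conditional.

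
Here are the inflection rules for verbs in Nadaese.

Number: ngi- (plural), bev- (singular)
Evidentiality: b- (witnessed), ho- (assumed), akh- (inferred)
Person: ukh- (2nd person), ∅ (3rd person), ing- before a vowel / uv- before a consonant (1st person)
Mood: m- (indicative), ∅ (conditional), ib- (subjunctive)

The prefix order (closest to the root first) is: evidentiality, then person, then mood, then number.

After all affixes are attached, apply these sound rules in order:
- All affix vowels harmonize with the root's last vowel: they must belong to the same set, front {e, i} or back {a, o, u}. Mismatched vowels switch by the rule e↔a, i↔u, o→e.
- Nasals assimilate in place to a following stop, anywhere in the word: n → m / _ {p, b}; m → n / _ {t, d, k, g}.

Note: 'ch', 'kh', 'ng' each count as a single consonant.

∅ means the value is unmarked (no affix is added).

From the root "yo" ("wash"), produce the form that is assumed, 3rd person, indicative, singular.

Attach evidentiality assumed ho- → hoyo.
person = 3rd person: zero marking, form stays hoyo.
Attach mood indicative m- → mhoyo.
Attach number singular bev- → bevmhoyo.
Apply vowel harmony: bevmhoyo → bavmhoyo.
Nasal assimilation: no change.

bavmhoyo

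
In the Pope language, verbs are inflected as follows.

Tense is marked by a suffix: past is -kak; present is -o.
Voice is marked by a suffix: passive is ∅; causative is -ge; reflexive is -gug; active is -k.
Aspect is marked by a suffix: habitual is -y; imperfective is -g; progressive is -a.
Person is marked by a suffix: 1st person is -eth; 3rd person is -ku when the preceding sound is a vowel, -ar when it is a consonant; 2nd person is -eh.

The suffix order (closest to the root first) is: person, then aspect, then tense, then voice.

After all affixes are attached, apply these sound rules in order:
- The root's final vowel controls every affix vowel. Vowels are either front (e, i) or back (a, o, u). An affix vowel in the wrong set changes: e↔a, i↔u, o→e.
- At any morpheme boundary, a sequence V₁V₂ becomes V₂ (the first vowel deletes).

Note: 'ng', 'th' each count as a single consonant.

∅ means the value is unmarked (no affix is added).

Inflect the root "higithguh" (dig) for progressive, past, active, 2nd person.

Attach person 2nd person -eh → higithguheh.
Attach aspect progressive -a → higithguheha.
Attach tense past -kak → higithguhehakak.
Attach voice active -k → higithguhehakakk.
Apply vowel harmony: higithguhehakakk → higithguhahakakk.
Vowel deletion: no change.

higithguhahakakk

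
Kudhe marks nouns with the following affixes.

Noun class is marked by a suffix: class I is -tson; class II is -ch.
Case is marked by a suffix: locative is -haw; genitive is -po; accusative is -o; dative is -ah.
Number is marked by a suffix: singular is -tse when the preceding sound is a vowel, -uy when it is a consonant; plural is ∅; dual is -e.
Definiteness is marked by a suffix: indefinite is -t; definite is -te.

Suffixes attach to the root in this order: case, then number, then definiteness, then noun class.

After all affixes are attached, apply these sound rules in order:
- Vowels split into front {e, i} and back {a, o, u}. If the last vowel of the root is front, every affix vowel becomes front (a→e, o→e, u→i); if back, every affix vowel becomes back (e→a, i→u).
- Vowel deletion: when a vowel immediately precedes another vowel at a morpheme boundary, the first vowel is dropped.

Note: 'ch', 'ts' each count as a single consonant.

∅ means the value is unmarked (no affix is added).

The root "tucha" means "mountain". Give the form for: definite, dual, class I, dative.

Attach case dative -ah → tuchaah.
Attach number dual -e → tuchaahe.
Attach definiteness definite -te → tuchaahete.
Attach noun class class I -tson → tuchaahetetson.
Apply vowel harmony: tuchaahetetson → tuchaahatatson.
Apply vowel deletion: tuchaahatatson → tuchahatatson.

tuchahatatson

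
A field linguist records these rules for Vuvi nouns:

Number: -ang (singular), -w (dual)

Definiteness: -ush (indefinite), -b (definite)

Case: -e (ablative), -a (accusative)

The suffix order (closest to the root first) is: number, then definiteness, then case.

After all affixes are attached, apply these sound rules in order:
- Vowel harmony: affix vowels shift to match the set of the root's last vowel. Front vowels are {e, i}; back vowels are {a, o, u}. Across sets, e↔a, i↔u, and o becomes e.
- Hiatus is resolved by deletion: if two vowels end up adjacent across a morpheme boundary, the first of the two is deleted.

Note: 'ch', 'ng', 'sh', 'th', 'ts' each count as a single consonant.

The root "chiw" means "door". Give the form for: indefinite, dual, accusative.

Attach number dual -w → chiww.
Attach definiteness indefinite -ush → chiwwush.
Attach case accusative -a → chiwwusha.
Apply vowel harmony: chiwwusha → chiwwishe.
Vowel deletion: no change.

chiwwishe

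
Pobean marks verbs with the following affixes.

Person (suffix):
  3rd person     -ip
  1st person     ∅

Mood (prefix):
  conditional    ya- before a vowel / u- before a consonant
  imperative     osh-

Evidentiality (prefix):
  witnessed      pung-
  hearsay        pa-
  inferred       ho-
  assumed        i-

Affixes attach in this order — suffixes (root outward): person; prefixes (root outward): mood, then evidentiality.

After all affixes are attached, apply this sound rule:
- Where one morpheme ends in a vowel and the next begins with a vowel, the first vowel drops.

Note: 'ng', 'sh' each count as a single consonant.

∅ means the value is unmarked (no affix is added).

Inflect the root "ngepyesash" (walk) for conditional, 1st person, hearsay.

Attach mood conditional u- (before consonant 'ng') → ungepyesash.
person = 1st person: zero marking, form stays ungepyesash.
Attach evidentiality hearsay pa- → paungepyesash.
Apply vowel deletion: paungepyesash → pungepyesash.

pungepyesash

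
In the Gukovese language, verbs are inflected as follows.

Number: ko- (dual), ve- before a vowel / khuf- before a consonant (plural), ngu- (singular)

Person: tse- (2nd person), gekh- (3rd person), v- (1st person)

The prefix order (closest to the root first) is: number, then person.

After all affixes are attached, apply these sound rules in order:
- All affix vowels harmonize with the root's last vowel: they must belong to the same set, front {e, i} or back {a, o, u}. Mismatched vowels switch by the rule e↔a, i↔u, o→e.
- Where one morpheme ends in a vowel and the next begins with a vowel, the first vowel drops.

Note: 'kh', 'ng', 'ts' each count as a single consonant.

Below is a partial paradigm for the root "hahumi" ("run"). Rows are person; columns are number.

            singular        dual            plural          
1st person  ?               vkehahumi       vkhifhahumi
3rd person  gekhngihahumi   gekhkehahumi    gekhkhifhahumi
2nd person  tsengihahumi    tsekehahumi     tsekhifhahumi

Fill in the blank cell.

vngihahumi

Attach number singular ngu- → nguhahumi.
Attach person 1st person v- → vnguhahumi.
Apply vowel harmony: vnguhahumi → vngihahumi.
Vowel deletion: no change.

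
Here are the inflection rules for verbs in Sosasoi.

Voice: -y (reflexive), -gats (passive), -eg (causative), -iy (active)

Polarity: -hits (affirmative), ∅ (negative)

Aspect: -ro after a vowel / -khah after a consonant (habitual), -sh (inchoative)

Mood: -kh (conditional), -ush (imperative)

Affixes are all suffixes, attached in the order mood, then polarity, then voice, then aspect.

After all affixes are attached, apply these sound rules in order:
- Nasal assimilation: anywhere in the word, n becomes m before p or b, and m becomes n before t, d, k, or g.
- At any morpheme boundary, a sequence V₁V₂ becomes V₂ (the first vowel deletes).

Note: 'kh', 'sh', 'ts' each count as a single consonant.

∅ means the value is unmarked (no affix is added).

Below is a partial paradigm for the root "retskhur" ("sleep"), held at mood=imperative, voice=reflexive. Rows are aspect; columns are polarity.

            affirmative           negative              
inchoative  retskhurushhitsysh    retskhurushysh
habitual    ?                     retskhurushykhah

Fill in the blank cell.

Attach mood imperative -ush → retskhurush.
Attach polarity affirmative -hits → retskhurushhits.
Attach voice reflexive -y → retskhurushhitsy.
Attach aspect habitual -khah (after consonant 'y') → retskhurushhitsykhah.
Nasal assimilation: no change.
Vowel deletion: no change.

retskhurushhitsykhah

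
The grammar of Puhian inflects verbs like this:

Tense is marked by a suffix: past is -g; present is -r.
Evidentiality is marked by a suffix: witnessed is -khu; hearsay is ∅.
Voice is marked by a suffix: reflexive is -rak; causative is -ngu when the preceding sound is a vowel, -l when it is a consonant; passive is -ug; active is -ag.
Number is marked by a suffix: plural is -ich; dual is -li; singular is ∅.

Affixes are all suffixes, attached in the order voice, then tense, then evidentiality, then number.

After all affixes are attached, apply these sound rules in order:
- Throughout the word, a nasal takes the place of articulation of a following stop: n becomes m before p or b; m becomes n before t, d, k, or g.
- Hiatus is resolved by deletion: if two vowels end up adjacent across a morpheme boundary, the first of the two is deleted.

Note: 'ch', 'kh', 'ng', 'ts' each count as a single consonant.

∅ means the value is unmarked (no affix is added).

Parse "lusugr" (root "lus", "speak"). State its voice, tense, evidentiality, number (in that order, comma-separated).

Segment: lus-ug-r.
voice: -ug → passive.
tense: -r → present.
evidentiality: ∅ → hearsay.
number: ∅ → singular.

passive, present, hearsay, singular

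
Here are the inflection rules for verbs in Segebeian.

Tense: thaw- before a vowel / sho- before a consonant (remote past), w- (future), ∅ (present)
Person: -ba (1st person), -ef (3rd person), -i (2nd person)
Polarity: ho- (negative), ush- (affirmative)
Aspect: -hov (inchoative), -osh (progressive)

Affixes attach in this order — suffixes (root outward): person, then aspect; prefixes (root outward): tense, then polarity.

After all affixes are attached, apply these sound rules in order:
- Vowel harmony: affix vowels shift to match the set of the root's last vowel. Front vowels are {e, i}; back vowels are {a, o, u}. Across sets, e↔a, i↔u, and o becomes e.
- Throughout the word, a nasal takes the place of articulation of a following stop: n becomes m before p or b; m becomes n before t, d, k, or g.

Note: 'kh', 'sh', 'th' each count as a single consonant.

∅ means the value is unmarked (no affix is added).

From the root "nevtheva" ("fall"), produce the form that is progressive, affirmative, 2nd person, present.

ushnevthevauosh

Attach person 2nd person -i → nevthevai.
tense = present: zero marking, form stays nevthevai.
Attach aspect progressive -osh → nevthevaiosh.
Attach polarity affirmative ush- → ushnevthevaiosh.
Apply vowel harmony: ushnevthevaiosh → ushnevthevauosh.
Nasal assimilation: no change.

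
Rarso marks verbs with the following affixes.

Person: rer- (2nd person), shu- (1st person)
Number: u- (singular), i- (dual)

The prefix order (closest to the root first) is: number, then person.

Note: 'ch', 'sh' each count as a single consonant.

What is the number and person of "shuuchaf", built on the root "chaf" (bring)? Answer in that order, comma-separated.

singular, 1st person

Segment: shu-u-chaf.
number: u- → singular.
person: shu- → 1st person.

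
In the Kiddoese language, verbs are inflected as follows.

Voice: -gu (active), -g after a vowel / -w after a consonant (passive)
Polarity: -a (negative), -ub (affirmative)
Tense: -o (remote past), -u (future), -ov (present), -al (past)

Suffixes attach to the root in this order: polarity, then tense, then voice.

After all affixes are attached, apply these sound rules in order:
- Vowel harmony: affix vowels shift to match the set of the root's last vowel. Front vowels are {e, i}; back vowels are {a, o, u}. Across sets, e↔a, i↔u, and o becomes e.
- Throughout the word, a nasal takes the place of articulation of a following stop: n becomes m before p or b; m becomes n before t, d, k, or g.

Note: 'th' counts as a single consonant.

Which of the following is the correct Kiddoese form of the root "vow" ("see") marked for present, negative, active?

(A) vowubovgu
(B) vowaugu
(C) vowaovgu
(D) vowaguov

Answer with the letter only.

C

Attach polarity negative -a → vowa.
Attach tense present -ov → vowaov.
Attach voice active -gu → vowaovgu.
Vowel harmony: no change.
Nasal assimilation: no change.
So the correct form is vowaovgu, option (C).
(D) vowaguov is wrong: it has the affixes in the wrong order.
(B) vowaugu is wrong: it uses future instead of present for tense.
(A) vowubovgu is wrong: it uses affirmative instead of negative for polarity.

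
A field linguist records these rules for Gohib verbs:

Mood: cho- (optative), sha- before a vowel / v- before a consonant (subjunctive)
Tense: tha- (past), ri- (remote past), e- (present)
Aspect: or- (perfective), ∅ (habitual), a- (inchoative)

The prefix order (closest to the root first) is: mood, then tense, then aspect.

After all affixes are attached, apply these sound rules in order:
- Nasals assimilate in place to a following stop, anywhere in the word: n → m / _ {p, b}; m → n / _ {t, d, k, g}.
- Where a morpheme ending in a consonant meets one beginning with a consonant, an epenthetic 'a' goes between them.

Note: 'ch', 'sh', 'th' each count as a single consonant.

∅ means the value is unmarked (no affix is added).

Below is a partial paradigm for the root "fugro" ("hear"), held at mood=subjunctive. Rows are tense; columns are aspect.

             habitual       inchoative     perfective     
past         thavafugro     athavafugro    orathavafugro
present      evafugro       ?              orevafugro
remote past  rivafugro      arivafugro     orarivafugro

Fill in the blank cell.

aevafugro

Attach mood subjunctive v- (before consonant 'f') → vfugro.
Attach tense present e- → evfugro.
Attach aspect inchoative a- → aevfugro.
Nasal assimilation: no change.
Apply epenthesis: aevfugro → aevafugro.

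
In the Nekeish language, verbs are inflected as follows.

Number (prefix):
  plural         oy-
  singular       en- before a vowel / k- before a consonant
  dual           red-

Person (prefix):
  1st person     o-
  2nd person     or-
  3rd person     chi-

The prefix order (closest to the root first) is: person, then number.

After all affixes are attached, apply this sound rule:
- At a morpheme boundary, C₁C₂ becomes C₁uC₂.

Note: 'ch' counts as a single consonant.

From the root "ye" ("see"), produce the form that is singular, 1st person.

enoye

Attach person 1st person o- → oye.
Attach number singular en- (before vowel 'o') → enoye.
Epenthesis: no change.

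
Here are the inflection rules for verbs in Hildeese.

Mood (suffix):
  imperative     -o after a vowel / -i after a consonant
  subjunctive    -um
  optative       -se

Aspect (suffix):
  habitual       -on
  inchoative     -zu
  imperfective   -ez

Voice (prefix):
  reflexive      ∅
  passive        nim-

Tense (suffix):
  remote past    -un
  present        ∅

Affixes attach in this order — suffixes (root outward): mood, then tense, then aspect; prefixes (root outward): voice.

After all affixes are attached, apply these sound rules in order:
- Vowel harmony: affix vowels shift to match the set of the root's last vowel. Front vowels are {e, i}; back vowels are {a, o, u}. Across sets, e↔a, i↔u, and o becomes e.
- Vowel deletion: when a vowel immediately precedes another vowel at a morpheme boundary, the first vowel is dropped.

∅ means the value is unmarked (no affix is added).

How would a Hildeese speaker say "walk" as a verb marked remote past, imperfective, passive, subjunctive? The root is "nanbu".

Attach voice passive nim- → nimnanbu.
Attach mood subjunctive -um → nimnanbuum.
Attach tense remote past -un → nimnanbuumun.
Attach aspect imperfective -ez → nimnanbuumunez.
Apply vowel harmony: nimnanbuumunez → numnanbuumunaz.
Apply vowel deletion: numnanbuumunaz → numnanbumunaz.

numnanbumunaz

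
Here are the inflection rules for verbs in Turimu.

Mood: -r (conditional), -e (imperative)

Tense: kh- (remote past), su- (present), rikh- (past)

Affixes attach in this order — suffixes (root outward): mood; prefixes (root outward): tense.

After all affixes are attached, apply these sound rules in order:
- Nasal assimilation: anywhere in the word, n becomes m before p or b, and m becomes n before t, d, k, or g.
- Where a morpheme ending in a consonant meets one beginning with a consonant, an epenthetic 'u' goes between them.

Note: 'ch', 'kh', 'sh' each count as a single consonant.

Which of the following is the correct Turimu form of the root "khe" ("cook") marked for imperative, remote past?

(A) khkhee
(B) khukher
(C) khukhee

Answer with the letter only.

C

Attach tense remote past kh- → khkhe.
Attach mood imperative -e → khkhee.
Nasal assimilation: no change.
Apply epenthesis: khkhee → khukhee.
So the correct form is khukhee, option (C).
(B) khukher is wrong: it uses conditional instead of imperative for mood.
(A) khkhee is wrong: it fails to apply the sound rule(s).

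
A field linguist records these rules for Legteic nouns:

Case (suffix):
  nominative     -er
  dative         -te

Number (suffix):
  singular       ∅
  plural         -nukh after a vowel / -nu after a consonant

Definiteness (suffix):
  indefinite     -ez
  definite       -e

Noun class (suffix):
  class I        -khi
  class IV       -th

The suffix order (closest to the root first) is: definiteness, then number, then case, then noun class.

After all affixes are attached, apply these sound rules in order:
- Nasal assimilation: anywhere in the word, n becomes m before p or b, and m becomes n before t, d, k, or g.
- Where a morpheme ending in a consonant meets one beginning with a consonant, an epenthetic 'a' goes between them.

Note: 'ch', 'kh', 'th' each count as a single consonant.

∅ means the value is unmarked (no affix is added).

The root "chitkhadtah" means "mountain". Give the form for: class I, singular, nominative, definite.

Attach definiteness definite -e → chitkhadtahe.
number = singular: zero marking, form stays chitkhadtahe.
Attach case nominative -er → chitkhadtaheer.
Attach noun class class I -khi → chitkhadtaheerkhi.
Nasal assimilation: no change.
Apply epenthesis: chitkhadtaheerkhi → chitkhadtaheerakhi.

chitkhadtaheerakhi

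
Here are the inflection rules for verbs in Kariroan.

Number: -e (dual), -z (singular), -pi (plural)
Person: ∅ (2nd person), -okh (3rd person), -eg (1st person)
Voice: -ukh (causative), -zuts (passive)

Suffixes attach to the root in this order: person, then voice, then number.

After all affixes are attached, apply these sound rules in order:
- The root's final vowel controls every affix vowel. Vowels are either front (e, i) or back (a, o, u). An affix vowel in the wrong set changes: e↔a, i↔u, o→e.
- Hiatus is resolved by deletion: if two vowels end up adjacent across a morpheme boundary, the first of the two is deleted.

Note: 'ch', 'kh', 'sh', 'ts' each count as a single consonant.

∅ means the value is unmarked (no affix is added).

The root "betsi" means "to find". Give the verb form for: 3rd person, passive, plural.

betsekhzitspi

Attach person 3rd person -okh → betsiokh.
Attach voice passive -zuts → betsiokhzuts.
Attach number plural -pi → betsiokhzutspi.
Apply vowel harmony: betsiokhzutspi → betsiekhzitspi.
Apply vowel deletion: betsiekhzitspi → betsekhzitspi.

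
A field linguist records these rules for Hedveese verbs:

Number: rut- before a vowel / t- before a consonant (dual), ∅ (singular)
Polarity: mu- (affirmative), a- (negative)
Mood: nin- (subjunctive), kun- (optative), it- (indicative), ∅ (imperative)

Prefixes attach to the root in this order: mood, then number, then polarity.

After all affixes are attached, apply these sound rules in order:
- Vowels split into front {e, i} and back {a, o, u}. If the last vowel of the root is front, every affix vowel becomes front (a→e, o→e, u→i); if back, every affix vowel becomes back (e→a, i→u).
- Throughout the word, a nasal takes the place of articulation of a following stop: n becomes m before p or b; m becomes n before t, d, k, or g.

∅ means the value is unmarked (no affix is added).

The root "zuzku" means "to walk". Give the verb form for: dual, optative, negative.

atkunzuzku

Attach mood optative kun- → kunzuzku.
Attach number dual t- (before consonant 'k') → tkunzuzku.
Attach polarity negative a- → atkunzuzku.
Vowel harmony: no change.
Nasal assimilation: no change.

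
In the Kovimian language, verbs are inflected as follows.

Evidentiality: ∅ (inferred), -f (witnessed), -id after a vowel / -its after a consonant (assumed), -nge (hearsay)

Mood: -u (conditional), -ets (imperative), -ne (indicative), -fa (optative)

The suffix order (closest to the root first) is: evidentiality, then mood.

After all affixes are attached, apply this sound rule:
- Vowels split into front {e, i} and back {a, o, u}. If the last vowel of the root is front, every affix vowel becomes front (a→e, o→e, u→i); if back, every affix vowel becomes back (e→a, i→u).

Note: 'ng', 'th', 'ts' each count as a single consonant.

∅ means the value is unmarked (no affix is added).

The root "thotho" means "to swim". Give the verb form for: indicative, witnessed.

thothofna

Attach evidentiality witnessed -f → thothof.
Attach mood indicative -ne → thothofne.
Apply vowel harmony: thothofne → thothofna.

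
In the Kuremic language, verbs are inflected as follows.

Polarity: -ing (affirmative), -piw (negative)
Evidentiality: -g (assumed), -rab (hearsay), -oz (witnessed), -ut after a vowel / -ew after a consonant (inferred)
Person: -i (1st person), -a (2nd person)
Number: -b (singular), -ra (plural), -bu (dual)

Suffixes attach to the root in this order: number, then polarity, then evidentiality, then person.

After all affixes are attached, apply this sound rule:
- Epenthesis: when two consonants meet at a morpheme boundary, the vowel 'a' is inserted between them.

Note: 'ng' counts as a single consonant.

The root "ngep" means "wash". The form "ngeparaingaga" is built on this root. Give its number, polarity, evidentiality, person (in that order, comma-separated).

Segment: ngep-ra-ing-g-a.
number: -ra → plural.
polarity: -ing → affirmative.
evidentiality: -g → assumed.
person: -a → 2nd person.

plural, affirmative, assumed, 2nd person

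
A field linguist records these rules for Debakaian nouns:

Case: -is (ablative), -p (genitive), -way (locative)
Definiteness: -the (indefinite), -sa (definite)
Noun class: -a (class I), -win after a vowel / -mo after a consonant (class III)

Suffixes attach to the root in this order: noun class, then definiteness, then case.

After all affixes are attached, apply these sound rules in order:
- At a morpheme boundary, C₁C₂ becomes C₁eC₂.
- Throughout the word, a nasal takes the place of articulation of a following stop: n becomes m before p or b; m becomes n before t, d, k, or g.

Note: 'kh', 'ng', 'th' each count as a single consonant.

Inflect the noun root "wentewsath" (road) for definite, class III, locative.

wentewsathemosaway

Attach noun class class III -mo (after consonant 'th') → wentewsathmo.
Attach definiteness definite -sa → wentewsathmosa.
Attach case locative -way → wentewsathmosaway.
Apply epenthesis: wentewsathmosaway → wentewsathemosaway.
Nasal assimilation: no change.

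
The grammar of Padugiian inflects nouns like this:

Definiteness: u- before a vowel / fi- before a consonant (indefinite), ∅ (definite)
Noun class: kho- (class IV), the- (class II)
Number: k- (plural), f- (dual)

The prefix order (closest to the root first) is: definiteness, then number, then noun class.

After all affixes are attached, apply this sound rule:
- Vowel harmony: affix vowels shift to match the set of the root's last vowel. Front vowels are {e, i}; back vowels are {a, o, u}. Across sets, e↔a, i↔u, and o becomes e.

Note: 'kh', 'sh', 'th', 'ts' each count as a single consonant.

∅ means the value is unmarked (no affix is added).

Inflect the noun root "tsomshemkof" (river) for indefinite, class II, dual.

thaffutsomshemkof

Attach definiteness indefinite fi- (before consonant 'ts') → fitsomshemkof.
Attach number dual f- → ffitsomshemkof.
Attach noun class class II the- → theffitsomshemkof.
Apply vowel harmony: theffitsomshemkof → thaffutsomshemkof.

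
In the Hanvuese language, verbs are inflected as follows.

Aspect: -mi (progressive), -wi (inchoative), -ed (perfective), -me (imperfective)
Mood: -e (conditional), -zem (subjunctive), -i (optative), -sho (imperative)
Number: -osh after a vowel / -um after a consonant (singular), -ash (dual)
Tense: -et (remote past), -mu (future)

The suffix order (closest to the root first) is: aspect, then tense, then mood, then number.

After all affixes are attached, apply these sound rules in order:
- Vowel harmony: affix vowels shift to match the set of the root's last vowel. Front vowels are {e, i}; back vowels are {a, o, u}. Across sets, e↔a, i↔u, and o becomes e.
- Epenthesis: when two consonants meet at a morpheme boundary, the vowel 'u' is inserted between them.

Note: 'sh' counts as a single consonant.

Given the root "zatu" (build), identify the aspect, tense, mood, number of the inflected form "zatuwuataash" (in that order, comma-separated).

inchoative, remote past, conditional, dual

Segment: zatu-wi-et-e-ash.
aspect: -wi → inchoative.
tense: -et → remote past.
mood: -e → conditional.
number: -ash → dual.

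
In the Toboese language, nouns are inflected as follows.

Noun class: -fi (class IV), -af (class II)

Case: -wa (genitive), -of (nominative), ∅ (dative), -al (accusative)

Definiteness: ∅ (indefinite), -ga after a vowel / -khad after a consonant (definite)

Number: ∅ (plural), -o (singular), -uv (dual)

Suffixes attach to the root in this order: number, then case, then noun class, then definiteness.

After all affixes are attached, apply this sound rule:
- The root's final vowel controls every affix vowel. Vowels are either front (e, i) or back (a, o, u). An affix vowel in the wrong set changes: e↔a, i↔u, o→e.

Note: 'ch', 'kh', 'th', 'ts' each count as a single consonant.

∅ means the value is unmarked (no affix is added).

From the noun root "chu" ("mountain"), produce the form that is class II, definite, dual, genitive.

chuuvwaafkhad

Attach number dual -uv → chuuv.
Attach case genitive -wa → chuuvwa.
Attach noun class class II -af → chuuvwaaf.
Attach definiteness definite -khad (after consonant 'f') → chuuvwaafkhad.
Vowel harmony: no change.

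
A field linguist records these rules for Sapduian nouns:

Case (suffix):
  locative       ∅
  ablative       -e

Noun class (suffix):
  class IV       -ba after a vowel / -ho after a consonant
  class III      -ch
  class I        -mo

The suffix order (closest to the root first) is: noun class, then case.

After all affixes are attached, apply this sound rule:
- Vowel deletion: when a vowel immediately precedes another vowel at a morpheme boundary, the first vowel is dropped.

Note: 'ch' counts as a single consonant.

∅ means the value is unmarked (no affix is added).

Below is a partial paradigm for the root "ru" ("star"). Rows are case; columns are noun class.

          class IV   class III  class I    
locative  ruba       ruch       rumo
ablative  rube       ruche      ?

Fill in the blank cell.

rume

Attach noun class class I -mo → rumo.
Attach case ablative -e → rumoe.
Apply vowel deletion: rumoe → rume.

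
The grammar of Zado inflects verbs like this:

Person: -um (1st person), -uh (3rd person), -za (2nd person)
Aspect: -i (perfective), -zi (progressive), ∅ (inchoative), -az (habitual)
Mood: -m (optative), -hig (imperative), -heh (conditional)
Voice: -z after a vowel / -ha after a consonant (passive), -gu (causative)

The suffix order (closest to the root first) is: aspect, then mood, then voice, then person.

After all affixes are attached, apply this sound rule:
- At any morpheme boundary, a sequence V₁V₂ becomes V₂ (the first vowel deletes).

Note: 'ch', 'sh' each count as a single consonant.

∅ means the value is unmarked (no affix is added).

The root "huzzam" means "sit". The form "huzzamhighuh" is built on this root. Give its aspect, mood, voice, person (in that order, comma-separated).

inchoative, imperative, passive, 3rd person

Segment: huzzam-hig-ha-uh.
aspect: ∅ → inchoative.
mood: -hig → imperative.
voice: -z/ha → passive.
person: -uh → 3rd person.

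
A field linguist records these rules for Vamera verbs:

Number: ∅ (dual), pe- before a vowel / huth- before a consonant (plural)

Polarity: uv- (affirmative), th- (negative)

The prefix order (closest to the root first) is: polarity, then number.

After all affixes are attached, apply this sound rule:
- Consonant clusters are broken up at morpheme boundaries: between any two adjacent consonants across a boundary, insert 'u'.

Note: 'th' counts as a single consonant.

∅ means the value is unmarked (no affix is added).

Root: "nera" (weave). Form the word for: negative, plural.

huthuthunera

Attach polarity negative th- → thnera.
Attach number plural huth- (before consonant 'th') → huththnera.
Apply epenthesis: huththnera → huthuthunera.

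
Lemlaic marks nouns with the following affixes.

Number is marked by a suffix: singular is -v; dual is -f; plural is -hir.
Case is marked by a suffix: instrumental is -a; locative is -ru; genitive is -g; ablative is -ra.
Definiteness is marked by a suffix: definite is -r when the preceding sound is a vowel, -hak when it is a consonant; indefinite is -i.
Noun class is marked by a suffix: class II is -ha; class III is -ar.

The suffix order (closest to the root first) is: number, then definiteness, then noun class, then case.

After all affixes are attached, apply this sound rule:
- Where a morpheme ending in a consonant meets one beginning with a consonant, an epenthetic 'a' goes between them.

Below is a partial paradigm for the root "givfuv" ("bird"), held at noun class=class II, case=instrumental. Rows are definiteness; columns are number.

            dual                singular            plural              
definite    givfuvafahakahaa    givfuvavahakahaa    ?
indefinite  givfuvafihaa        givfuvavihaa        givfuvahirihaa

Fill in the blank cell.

givfuvahirahakahaa

Attach number plural -hir → givfuvhir.
Attach definiteness definite -hak (after consonant 'r') → givfuvhirhak.
Attach noun class class II -ha → givfuvhirhakha.
Attach case instrumental -a → givfuvhirhakhaa.
Apply epenthesis: givfuvhirhakhaa → givfuvahirahakahaa.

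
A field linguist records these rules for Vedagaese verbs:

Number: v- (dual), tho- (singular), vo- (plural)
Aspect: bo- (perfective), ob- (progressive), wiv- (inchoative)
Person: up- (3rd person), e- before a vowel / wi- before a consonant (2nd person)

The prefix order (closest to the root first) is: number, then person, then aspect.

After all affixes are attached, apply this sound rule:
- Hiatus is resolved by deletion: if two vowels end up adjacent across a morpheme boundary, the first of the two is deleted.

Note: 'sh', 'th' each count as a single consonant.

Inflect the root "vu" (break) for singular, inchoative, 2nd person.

wivwithovu

Attach number singular tho- → thovu.
Attach person 2nd person wi- (before consonant 'th') → withovu.
Attach aspect inchoative wiv- → wivwithovu.
Vowel deletion: no change.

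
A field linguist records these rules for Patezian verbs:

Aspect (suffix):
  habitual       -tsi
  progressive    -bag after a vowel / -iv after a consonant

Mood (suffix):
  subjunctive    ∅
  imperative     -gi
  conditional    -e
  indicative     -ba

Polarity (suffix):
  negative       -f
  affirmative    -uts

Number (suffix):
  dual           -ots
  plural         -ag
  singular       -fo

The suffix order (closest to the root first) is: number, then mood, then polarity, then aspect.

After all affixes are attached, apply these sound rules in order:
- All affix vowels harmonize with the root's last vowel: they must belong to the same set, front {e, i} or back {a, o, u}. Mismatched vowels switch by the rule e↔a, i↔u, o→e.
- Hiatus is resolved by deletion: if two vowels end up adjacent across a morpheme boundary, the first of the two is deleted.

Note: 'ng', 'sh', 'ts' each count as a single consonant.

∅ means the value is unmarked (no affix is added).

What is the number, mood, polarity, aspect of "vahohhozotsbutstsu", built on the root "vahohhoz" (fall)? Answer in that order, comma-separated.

Segment: vahohhoz-ots-ba-uts-tsi.
number: -ots → dual.
mood: -ba → indicative.
polarity: -uts → affirmative.
aspect: -tsi → habitual.

dual, indicative, affirmative, habitual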